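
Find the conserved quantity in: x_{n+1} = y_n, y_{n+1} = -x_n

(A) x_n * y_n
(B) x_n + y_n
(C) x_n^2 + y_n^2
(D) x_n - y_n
C

For the recurrence x_{n+1} = y_n, y_{n+1} = -x_n:

x_{n+1}^2 + y_{n+1}^2 = y_n^2 + (-x_n)^2 = x_n^2 + y_n^2
The sum of squares is conserved (like energy in a harmonic oscillator).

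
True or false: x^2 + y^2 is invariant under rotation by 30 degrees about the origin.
True

Applying rotation by 30 degrees: x' = x*cos(30 degrees) - y*sin(30 degrees) = sqrt(3)x/2 - y/2, y' = x*sin(30 degrees) + y*cos(30 degrees) = x/2 + sqrt(3)y/2

Substituting into x^2 + y^2:
(sqrt(3)x/2 - y/2)^2 + (x/2 + sqrt(3)y/2)^2
= x^2 + y^2

This equals the original expression x^2 + y^2, so it IS invariant.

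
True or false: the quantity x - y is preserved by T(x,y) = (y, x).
False

Substitute T(x,y) = (y, x) into the expression and compare with the original.

Original: x - y
After applying T: (y) - (x) = -x + y

This differs from the original x - y (difference: -2x + 2y), so the expression is NOT invariant.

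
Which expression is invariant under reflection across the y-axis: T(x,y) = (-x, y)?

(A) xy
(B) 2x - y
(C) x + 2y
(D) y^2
D

The map is reflection across the y-axis: T(x,y) = (-x, y).
Substitute the transformed coordinates into each option and compare with the original:
(A) xy  ->  (-x)(y) = -xy   [differs from xy: not invariant]
(B) 2x - y  ->  2(-x) - (y) = -2x - y   [differs from 2x - y: not invariant]
(C) x + 2y  ->  (-x) + 2(y) = -x + 2y   [differs from x + 2y: not invariant]
(D) y^2  ->  (y)^2 = y^2   [equals y^2: invariant]

Only option (D), y^2, is unchanged by the transformation.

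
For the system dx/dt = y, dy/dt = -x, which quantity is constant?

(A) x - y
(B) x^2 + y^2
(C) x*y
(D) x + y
B

A first integral I satisfies dI/dt = 0 along every solution. Differentiate each option and use the equation of motion:
(A) d/dt[x - y] = y - (-x) = x + y, not identically 0
(B) d/dt[x^2 + y^2] = 2x*dx/dt + 2y*dy/dt = 2x*y + 2y*(-x) = 0
(C) d/dt[x*y] = (dx/dt)y + x(dy/dt) = y^2 - x^2, not identically 0
(D) d/dt[x + y] = y + (-x) = y - x, not identically 0

Only (B) has zero time-derivative. So x^2 + y^2 (the squared radius; trajectories are circles) is the conserved quantity.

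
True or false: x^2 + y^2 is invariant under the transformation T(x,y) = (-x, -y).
True

Substitute T(x,y) = (-x, -y) into the expression and compare with the original.

Original: x^2 + y^2
After applying T: (-x)^2 + (-y)^2 = x^2 + y^2

This is identical to the original x^2 + y^2, so the expression is invariant.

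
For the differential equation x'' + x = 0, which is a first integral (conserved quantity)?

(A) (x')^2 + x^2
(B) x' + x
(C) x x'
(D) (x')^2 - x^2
A

A first integral I satisfies dI/dt = 0 along every solution. Differentiate each option and use the equation of motion:
(A) d/dt[(x')^2 + x^2] = 2x'x'' + 2x x' = 2x'(-x) + 2x x' = 0
(B) d/dt[x' + x] = x'' + x' = -x + x', not identically 0
(C) d/dt[x x'] = (x')^2 + x x'' = (x')^2 - x^2, not identically 0
(D) d/dt[(x')^2 - x^2] = 2x'x'' - 2x x' = -4x x', not identically 0

Only (A) has zero time-derivative. So the energy-like quantity (x')^2 + x^2 is the first integral.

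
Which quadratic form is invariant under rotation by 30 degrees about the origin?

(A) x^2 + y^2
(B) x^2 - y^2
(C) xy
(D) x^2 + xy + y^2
A

Rotation by 30 degrees sends (x, y) to (sqrt(3)x/2 - y/2, x/2 + sqrt(3)y/2).
Substitute the transformed coordinates into each option and compare with the original:
(A) x^2 + y^2  ->  (sqrt(3)x/2 - y/2)^2 + (x/2 + sqrt(3)y/2)^2 = x^2 + y^2   [equals x^2 + y^2: invariant]
(B) x^2 - y^2  ->  (sqrt(3)x/2 - y/2)^2 - (x/2 + sqrt(3)y/2)^2 = x^2/2 - sqrt(3)xy - y^2/2   [differs from x^2 - y^2: not invariant]
(C) xy  ->  (sqrt(3)x/2 - y/2)(x/2 + sqrt(3)y/2) = sqrt(3)x^2/4 + xy/2 - sqrt(3)y^2/4   [differs from xy: not invariant]
(D) x^2 + xy + y^2  ->  (sqrt(3)x/2 - y/2)^2 + (sqrt(3)x/2 - y/2)(x/2 + sqrt(3)y/2) + (x/2 + sqrt(3)y/2)^2 = sqrt(3)x^2/4 + x^2 + xy/2 - sqrt(3)y^2/4 + y^2   [differs from x^2 + xy + y^2: not invariant]

Only option (A), x^2 + y^2, is unchanged by the transformation.
x^2 + y^2 is the squared distance from the origin, which rotations preserve.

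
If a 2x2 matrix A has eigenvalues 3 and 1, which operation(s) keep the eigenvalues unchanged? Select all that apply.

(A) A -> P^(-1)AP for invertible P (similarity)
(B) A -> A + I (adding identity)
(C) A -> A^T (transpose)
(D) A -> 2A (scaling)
A and C

Eigenvalues are preserved by:
1. Similarity transformations: A -> P^(-1)AP (same characteristic polynomial)
2. Transpose: A^T has the same eigenvalues as A

Eigenvalues are NOT preserved by:
- Adding identity: eigenvalues become 3+1, 1+1
- Scaling: eigenvalues become 6, 2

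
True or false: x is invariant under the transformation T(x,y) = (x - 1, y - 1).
False

Substitute T(x,y) = (x - 1, y - 1) into the expression and compare with the original.

Original: x
After applying T: (x - 1) = x - 1

This differs from the original x (difference: -1), so the expression is NOT invariant.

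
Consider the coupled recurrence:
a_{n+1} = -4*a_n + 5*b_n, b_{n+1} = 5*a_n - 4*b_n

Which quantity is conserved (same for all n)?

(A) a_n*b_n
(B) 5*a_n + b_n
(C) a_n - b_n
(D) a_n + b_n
D

Replace a_n by a_{n+1} = -4*a_n + 5*b_n and b_n by b_{n+1} = 5*a_n - 4*b_n in each option and simplify:
(A) a_n*b_n  ->  (-4*a_n + 5*b_n)*(5*a_n - 4*b_n) = -20*a_n^2 + 41*a_n*b_n - 20*b_n^2   [not conserved]
(B) 5*a_n + b_n  ->  5*(-4*a_n + 5*b_n) + (5*a_n - 4*b_n) = -15*a_n + 21*b_n   [not conserved]
(C) a_n - b_n  ->  (-4*a_n + 5*b_n) - (5*a_n - 4*b_n) = -9*a_n + 9*b_n   [not conserved]
(D) a_n + b_n  ->  (-4*a_n + 5*b_n) + (5*a_n - 4*b_n) = a_n + b_n   [conserved]

Only (D) a_n + b_n returns to itself after one step, so it is the conserved quantity.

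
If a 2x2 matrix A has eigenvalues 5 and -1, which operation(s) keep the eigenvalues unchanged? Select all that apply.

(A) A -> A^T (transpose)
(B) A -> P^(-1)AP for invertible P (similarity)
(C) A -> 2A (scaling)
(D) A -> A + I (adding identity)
A and B

Eigenvalues are preserved by:
1. Similarity transformations: A -> P^(-1)AP (same characteristic polynomial)
2. Transpose: A^T has the same eigenvalues as A

Eigenvalues are NOT preserved by:
- Adding identity: eigenvalues become 5+1, -1+1
- Scaling: eigenvalues become 10, -2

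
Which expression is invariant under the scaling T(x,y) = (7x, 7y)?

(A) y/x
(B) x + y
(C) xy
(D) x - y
A

Under the uniform scaling T(x,y) = (7x, 7y):
Substitute the transformed coordinates into each option and compare with the original:
(A) y/x  ->  (7y)/(7x) = y/x   [equals y/x: invariant]
(B) x + y  ->  (7x) + (7y) = 7x + 7y   [differs from x + y: not invariant]
(C) xy  ->  (7x)(7y) = 49xy   [differs from xy: not invariant]
(D) x - y  ->  (7x) - (7y) = 7x - 7y   [differs from x - y: not invariant]

Only option (A), y/x, is unchanged by the transformation.
The common factor 7 cancels in a ratio of coordinates, while sums, products and sums of squares pick up factors of 7 or 49.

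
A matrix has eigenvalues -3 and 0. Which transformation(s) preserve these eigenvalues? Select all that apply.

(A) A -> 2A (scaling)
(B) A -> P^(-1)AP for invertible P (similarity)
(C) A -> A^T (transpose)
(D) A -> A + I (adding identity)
B and C

Eigenvalues are preserved by:
1. Similarity transformations: A -> P^(-1)AP (same characteristic polynomial)
2. Transpose: A^T has the same eigenvalues as A

Eigenvalues are NOT preserved by:
- Adding identity: eigenvalues become -3+1, 0+1
- Scaling: eigenvalues become -6, 0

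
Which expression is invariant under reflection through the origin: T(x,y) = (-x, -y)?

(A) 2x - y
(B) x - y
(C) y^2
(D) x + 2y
C

The map is reflection through the origin: T(x,y) = (-x, -y).
Substitute the transformed coordinates into each option and compare with the original:
(A) 2x - y  ->  2(-x) - (-y) = -2x + y   [differs from 2x - y: not invariant]
(B) x - y  ->  (-x) - (-y) = -x + y   [differs from x - y: not invariant]
(C) y^2  ->  (-y)^2 = y^2   [equals y^2: invariant]
(D) x + 2y  ->  (-x) + 2(-y) = -x - 2y   [differs from x + 2y: not invariant]

Only option (C), y^2, is unchanged by the transformation.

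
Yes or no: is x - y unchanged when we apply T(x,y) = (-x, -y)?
No

Substitute T(x,y) = (-x, -y) into the expression and compare with the original.

Original: x - y
After applying T: (-x) - (-y) = -x + y

This differs from the original x - y (difference: -2x + 2y), so the expression is NOT invariant.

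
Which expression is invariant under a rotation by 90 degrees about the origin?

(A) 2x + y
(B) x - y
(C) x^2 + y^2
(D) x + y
C

A rotation by 90 degrees sends (x, y) to (-y, x).
Substitute the transformed coordinates into each option and compare with the original:
(A) 2x + y  ->  2(-y) + (x) = x - 2y   [differs from 2x + y: not invariant]
(B) x - y  ->  (-y) - (x) = -x - y   [differs from x - y: not invariant]
(C) x^2 + y^2  ->  (-y)^2 + (x)^2 = x^2 + y^2   [equals x^2 + y^2: invariant]
(D) x + y  ->  (-y) + (x) = x - y   [differs from x + y: not invariant]

Only option (C), x^2 + y^2, is unchanged by the transformation.
Geometrically, x^2 + y^2 is the squared distance from the origin, which every rotation about the origin preserves.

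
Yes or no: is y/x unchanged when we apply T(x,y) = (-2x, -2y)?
Yes

Substitute T(x,y) = (-2x, -2y) into the expression and compare with the original.

Original: y/x
After applying T: (-2y)/(-2x) = y/x

This is identical to the original y/x, so the expression is invariant.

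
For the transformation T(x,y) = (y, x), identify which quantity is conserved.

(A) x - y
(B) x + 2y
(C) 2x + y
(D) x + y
D

An expression E(x,y) is invariant under T if E(T(x,y)) = E(x,y). Here T(x,y) = (y, x).
Substitute the transformed coordinates into each option and compare with the original:
(A) x - y  ->  (y) - (x) = -x + y   [differs from x - y: not invariant]
(B) x + 2y  ->  (y) + 2(x) = 2x + y   [differs from x + 2y: not invariant]
(C) 2x + y  ->  2(y) + (x) = x + 2y   [differs from 2x + y: not invariant]
(D) x + y  ->  (y) + (x) = x + y   [equals x + y: invariant]

Only option (D), x + y, is unchanged by the transformation.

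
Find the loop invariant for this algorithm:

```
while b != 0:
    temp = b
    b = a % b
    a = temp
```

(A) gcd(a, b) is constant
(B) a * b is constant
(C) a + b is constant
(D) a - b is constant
A

A loop invariant must hold before the first iteration and be re-established by every execution of the body.

(A) gcd(a, b) is constant: One iteration replaces (a, b) by (b, a mod b). Since a mod b = a - q*b for an integer q, any common divisor of a and b divides b and a mod b, and conversely; hence gcd(b, a mod b) = gcd(a, b). For instance (25, 10) -> (10, 5) keeps gcd = 5. At exit b = 0 and a = gcd of the original inputs.

The other options fail:
(B) a * b is constant: e.g. (a, b) = (25, 10) -> (10, 5): the product goes from 250 to 50.
(C) a + b is constant: e.g. (a, b) = (25, 10) -> (10, 5): the sum goes from 35 to 15.
(D) a - b is constant: e.g. (a, b) = (25, 10) -> (10, 5): the difference goes from 15 to 5.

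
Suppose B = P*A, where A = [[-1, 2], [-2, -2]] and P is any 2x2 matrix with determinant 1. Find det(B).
6

By the multiplicative property of determinants, det(B) = det(P*A) = det(P) * det(A) = det(A),
so the determinant is invariant under multiplication by any determinant-1 matrix; we just need det(A).

det(A) = (-1)(-2) - (2)(-2) = 2 - (-4) = 6

Therefore det(B) = 1 * 6 = 6.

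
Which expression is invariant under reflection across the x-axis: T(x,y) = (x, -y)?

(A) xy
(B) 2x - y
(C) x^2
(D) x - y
C

The map is reflection across the x-axis: T(x,y) = (x, -y).
Substitute the transformed coordinates into each option and compare with the original:
(A) xy  ->  (x)(-y) = -xy   [differs from xy: not invariant]
(B) 2x - y  ->  2(x) - (-y) = 2x + y   [differs from 2x - y: not invariant]
(C) x^2  ->  (x)^2 = x^2   [equals x^2: invariant]
(D) x - y  ->  (x) - (-y) = x + y   [differs from x - y: not invariant]

Only option (C), x^2, is unchanged by the transformation.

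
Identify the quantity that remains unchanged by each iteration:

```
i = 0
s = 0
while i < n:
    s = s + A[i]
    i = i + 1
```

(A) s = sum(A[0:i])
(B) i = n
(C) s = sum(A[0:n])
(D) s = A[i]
A

A loop invariant must hold before the first iteration and be re-established by every execution of the body.

(A) s = sum(A[0:i]): Initially i = 0 and s = 0 = sum of the empty slice A[0:0]. If s = sum(A[0:i]) holds at the top of an iteration, the body sets s to sum(A[0:i]) + A[i] = sum(A[0:i+1]) and then i to i+1, so s = sum(A[0:i]) holds again. At exit i = n, giving s = sum(A[0:n]).

The other options fail:
(B) i = n: false initially (i = 0); it is the exit condition, not an invariant.
(C) s = sum(A[0:n]): false before the loop (s = 0, not the full sum) -- it only becomes true at exit.
(D) s = A[i]: after the first iteration s = A[0] but i = 1, so s = A[i] compares s with the wrong element (and fails in general).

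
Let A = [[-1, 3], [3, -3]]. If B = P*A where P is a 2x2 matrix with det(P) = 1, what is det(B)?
-6

By the multiplicative property of determinants, det(B) = det(P*A) = det(P) * det(A) = det(A),
so the determinant is invariant under multiplication by any determinant-1 matrix; we just need det(A).

det(A) = (-1)(-3) - (3)(3) = 3 - 9 = -6

Therefore det(B) = 1 * (-6) = -6.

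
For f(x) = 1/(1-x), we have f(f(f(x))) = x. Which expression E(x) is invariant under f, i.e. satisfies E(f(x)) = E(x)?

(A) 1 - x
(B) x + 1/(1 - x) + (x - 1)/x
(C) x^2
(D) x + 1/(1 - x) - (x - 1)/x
B

Replace x by f(x) = 1/(1 - x) in each option and simplify. As a quick numerical cross-check, also compare E(5) with E(f(5)) = E(-1/4).

(A) 1 - x  ->  1 - (1/(1 - x)) = x/(x - 1); check: E(5) = -4 but E(-1/4) = 5/4.   [not invariant]
(B) x + 1/(1 - x) + (x - 1)/x  ->  (1/(1 - x)) + 1/(1 - (1/(1 - x))) + ((1/(1 - x)) - 1)/(1/(1 - x)), which simplifies back to x + 1/(1 - x) + (x - 1)/x; check: E(5) = 111/20, E(-1/4) = 111/20.   [invariant]
(C) x^2  ->  (1/(1 - x))^2 = (x - 1)^(-2); check: E(5) = 25 but E(-1/4) = 1/16.   [not invariant]
(D) x + 1/(1 - x) - (x - 1)/x  ->  (1/(1 - x)) + 1/(1 - (1/(1 - x))) - ((1/(1 - x)) - 1)/(1/(1 - x)) = (x^2(1 - x) - x + (x - 1)^2)/(x(x - 1)); check: E(5) = 79/20 but E(-1/4) = -89/20.   [not invariant]

Only (B) is unchanged. Indeed f(f(x)) = 1/(1 - 1/(1-x)) = (1-x)/(-x) = (x-1)/x, so E(x) = x + f(x) + f(f(x)) is the sum over the whole 3-cycle; applying f just permutes the three terms cyclically (x -> f(x) -> f(f(x)) -> x), leaving the sum unchanged.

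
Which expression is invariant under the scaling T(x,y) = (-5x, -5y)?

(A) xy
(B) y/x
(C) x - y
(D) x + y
B

Under the uniform scaling T(x,y) = (-5x, -5y):
Substitute the transformed coordinates into each option and compare with the original:
(A) xy  ->  (-5x)(-5y) = 25xy   [differs from xy: not invariant]
(B) y/x  ->  (-5y)/(-5x) = y/x   [equals y/x: invariant]
(C) x - y  ->  (-5x) - (-5y) = -5x + 5y   [differs from x - y: not invariant]
(D) x + y  ->  (-5x) + (-5y) = -5x - 5y   [differs from x + y: not invariant]

Only option (B), y/x, is unchanged by the transformation.
The common factor -5 cancels in a ratio of coordinates, while sums, products and sums of squares pick up factors of -5 or 25.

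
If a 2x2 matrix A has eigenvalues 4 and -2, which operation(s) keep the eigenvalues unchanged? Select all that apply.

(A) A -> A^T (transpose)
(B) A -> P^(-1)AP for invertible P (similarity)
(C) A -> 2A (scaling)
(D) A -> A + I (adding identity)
A and B

Eigenvalues are preserved by:
1. Similarity transformations: A -> P^(-1)AP (same characteristic polynomial)
2. Transpose: A^T has the same eigenvalues as A

Eigenvalues are NOT preserved by:
- Adding identity: eigenvalues become 4+1, -2+1
- Scaling: eigenvalues become 8, -4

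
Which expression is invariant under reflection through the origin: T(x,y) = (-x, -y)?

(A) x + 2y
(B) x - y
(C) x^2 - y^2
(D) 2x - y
C

The map is reflection through the origin: T(x,y) = (-x, -y).
Substitute the transformed coordinates into each option and compare with the original:
(A) x + 2y  ->  (-x) + 2(-y) = -x - 2y   [differs from x + 2y: not invariant]
(B) x - y  ->  (-x) - (-y) = -x + y   [differs from x - y: not invariant]
(C) x^2 - y^2  ->  (-x)^2 - (-y)^2 = x^2 - y^2   [equals x^2 - y^2: invariant]
(D) 2x - y  ->  2(-x) - (-y) = -2x + y   [differs from 2x - y: not invariant]

Only option (C), x^2 - y^2, is unchanged by the transformation.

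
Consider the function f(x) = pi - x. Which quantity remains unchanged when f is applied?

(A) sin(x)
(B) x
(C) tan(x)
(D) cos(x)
A

For f(x) = pi - x:
sin(pi - x) = sin(x), so sine is invariant under this transformation.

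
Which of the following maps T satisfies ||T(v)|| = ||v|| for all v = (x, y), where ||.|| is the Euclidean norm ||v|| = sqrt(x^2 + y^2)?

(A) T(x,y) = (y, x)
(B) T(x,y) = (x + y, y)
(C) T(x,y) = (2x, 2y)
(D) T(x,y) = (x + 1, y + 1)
A

A transformation preserves a norm if ||T(v)|| = ||v|| for every v; a single vector where the norm changes rules an option out.

(A) T(x,y) = (y, x): preserves the norm -- it is an orthogonal map (a rotation/reflection), and (y)^2 + (x)^2 simplifies to x^2 + y^2.
(B) T(x,y) = (x + y, y): v = (0, 1) has norm sqrt((0)^2 + (1)^2) = 1, but T(v) = (1, 1) has norm sqrt(2) -- not preserved.
(C) T(x,y) = (2x, 2y): v = (1, 0) has norm sqrt((1)^2 + (0)^2) = 1, but T(v) = (2, 0) has norm 2 -- not preserved.
(D) T(x,y) = (x + 1, y + 1): v = (1, 0) has norm sqrt((1)^2 + (0)^2) = 1, but T(v) = (2, 1) has norm sqrt(5) -- not preserved.

Therefore the answer is (A).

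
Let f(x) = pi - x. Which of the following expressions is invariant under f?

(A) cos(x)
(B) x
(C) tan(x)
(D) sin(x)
D

For f(x) = pi - x:
sin(pi - x) = sin(x), so sine is invariant under this transformation.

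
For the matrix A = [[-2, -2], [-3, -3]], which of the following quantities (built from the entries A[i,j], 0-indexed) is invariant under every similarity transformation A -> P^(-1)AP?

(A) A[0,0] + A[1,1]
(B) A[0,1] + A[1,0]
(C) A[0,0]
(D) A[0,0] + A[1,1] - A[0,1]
A

A[0,0] + A[1,1] is the trace of A. By the cyclic property of the trace, tr(P^(-1)AP) = tr(APP^(-1)) = tr(A), so it is the same for every matrix similar to A.

The other combinations are not similarity invariants. For example, take P = [[1, 1], [0, 1]] (det P = 1), so P^(-1) = [[1, -1], [0, 1]] and
B = P^(-1)AP = [[1, 2], [-3, -6]].
Evaluating each option on A and on B:
(A) A[0,0] + A[1,1]: -5 for A, -5 for B -> unchanged
(B) A[0,1] + A[1,0]: -5 for A, -1 for B -> changes
(C) A[0,0]: -2 for A, 1 for B -> changes
(D) A[0,0] + A[1,1] - A[0,1]: -3 for A, -7 for B -> changes

Only (A) A[0,0] + A[1,1] = -5 survives (and it does so for every P, not just this one), so it is the invariant.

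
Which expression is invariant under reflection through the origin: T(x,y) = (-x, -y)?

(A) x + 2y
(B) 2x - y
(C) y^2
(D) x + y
C

The map is reflection through the origin: T(x,y) = (-x, -y).
Substitute the transformed coordinates into each option and compare with the original:
(A) x + 2y  ->  (-x) + 2(-y) = -x - 2y   [differs from x + 2y: not invariant]
(B) 2x - y  ->  2(-x) - (-y) = -2x + y   [differs from 2x - y: not invariant]
(C) y^2  ->  (-y)^2 = y^2   [equals y^2: invariant]
(D) x + y  ->  (-x) + (-y) = -x - y   [differs from x + y: not invariant]

Only option (C), y^2, is unchanged by the transformation.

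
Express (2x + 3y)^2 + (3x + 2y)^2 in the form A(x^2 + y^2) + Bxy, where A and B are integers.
13(x^2 + y^2) + 24xy

Expanding: (2x + 3y)^2 = 4x^2 + 12xy + 9y^2
(3x + 2y)^2 = 9x^2 + 12xy + 4y^2
Sum = (4+9)(x^2+y^2) + 24xy = 13(x^2 + y^2) + 24xy
This is symmetric in x and y.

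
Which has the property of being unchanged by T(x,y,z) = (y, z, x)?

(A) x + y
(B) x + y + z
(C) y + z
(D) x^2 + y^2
B

Apply T(x,y,z) = (y, z, x) to each option, i.e. replace (x, y, z) by the transformed coordinates.
Substitute the transformed coordinates into each option and compare with the original:
(A) x + y  ->  (y) + (z) = y + z   [differs from x + y: not invariant]
(B) x + y + z  ->  (y) + (z) + (x) = x + y + z   [equals x + y + z: invariant]
(C) y + z  ->  (z) + (x) = x + z   [differs from y + z: not invariant]
(D) x^2 + y^2  ->  (y)^2 + (z)^2 = y^2 + z^2   [differs from x^2 + y^2: not invariant]

Only option (B), x + y + z, is unchanged by the transformation.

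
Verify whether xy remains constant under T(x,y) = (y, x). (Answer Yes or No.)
Yes

Substitute T(x,y) = (y, x) into the expression and compare with the original.

Original: xy
After applying T: (y)(x) = xy

This is identical to the original xy, so the expression is invariant.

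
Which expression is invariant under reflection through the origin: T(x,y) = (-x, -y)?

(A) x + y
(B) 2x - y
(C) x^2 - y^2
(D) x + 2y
C

The map is reflection through the origin: T(x,y) = (-x, -y).
Substitute the transformed coordinates into each option and compare with the original:
(A) x + y  ->  (-x) + (-y) = -x - y   [differs from x + y: not invariant]
(B) 2x - y  ->  2(-x) - (-y) = -2x + y   [differs from 2x - y: not invariant]
(C) x^2 - y^2  ->  (-x)^2 - (-y)^2 = x^2 - y^2   [equals x^2 - y^2: invariant]
(D) x + 2y  ->  (-x) + 2(-y) = -x - 2y   [differs from x + 2y: not invariant]

Only option (C), x^2 - y^2, is unchanged by the transformation.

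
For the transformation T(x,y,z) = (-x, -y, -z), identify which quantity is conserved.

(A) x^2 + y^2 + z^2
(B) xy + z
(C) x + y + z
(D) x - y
A

Apply T(x,y,z) = (-x, -y, -z) to each option, i.e. replace (x, y, z) by the transformed coordinates.
Substitute the transformed coordinates into each option and compare with the original:
(A) x^2 + y^2 + z^2  ->  (-x)^2 + (-y)^2 + (-z)^2 = x^2 + y^2 + z^2   [equals x^2 + y^2 + z^2: invariant]
(B) xy + z  ->  (-x)(-y) + (-z) = xy - z   [differs from xy + z: not invariant]
(C) x + y + z  ->  (-x) + (-y) + (-z) = -x - y - z   [differs from x + y + z: not invariant]
(D) x - y  ->  (-x) - (-y) = -x + y   [differs from x - y: not invariant]

Only option (A), x^2 + y^2 + z^2, is unchanged by the transformation.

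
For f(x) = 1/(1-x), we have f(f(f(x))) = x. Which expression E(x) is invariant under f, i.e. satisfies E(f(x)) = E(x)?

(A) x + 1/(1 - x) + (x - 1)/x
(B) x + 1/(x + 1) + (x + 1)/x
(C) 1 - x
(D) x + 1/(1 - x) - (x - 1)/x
A

Replace x by f(x) = 1/(1 - x) in each option and simplify. As a quick numerical cross-check, also compare E(4) with E(f(4)) = E(-1/3).

(A) x + 1/(1 - x) + (x - 1)/x  ->  (1/(1 - x)) + 1/(1 - (1/(1 - x))) + ((1/(1 - x)) - 1)/(1/(1 - x)), which simplifies back to x + 1/(1 - x) + (x - 1)/x; check: E(4) = 53/12, E(-1/3) = 53/12.   [invariant]
(B) x + 1/(x + 1) + (x + 1)/x  ->  (1/(1 - x)) + 1/((1/(1 - x)) + 1) + ((1/(1 - x)) + 1)/(1/(1 - x)) = (-x^3 + 6x^2 - 11x + 7)/(x^2 - 3x + 2); check: E(4) = 109/20 but E(-1/3) = -5/6.   [not invariant]
(C) 1 - x  ->  1 - (1/(1 - x)) = x/(x - 1); check: E(4) = -3 but E(-1/3) = 4/3.   [not invariant]
(D) x + 1/(1 - x) - (x - 1)/x  ->  (1/(1 - x)) + 1/(1 - (1/(1 - x))) - ((1/(1 - x)) - 1)/(1/(1 - x)) = (x^2(1 - x) - x + (x - 1)^2)/(x(x - 1)); check: E(4) = 35/12 but E(-1/3) = -43/12.   [not invariant]

Only (A) is unchanged. Indeed f(f(x)) = 1/(1 - 1/(1-x)) = (1-x)/(-x) = (x-1)/x, so E(x) = x + f(x) + f(f(x)) is the sum over the whole 3-cycle; applying f just permutes the three terms cyclically (x -> f(x) -> f(f(x)) -> x), leaving the sum unchanged.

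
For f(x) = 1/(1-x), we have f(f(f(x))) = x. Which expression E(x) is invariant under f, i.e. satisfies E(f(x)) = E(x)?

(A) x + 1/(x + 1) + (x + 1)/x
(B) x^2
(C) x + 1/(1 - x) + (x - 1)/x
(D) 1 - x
C

Replace x by f(x) = 1/(1 - x) in each option and simplify. As a quick numerical cross-check, also compare E(3) with E(f(3)) = E(-1/2).

(A) x + 1/(x + 1) + (x + 1)/x  ->  (1/(1 - x)) + 1/((1/(1 - x)) + 1) + ((1/(1 - x)) + 1)/(1/(1 - x)) = (-x^3 + 6x^2 - 11x + 7)/(x^2 - 3x + 2); check: E(3) = 55/12 but E(-1/2) = 1/2.   [not invariant]
(B) x^2  ->  (1/(1 - x))^2 = (x - 1)^(-2); check: E(3) = 9 but E(-1/2) = 1/4.   [not invariant]
(C) x + 1/(1 - x) + (x - 1)/x  ->  (1/(1 - x)) + 1/(1 - (1/(1 - x))) + ((1/(1 - x)) - 1)/(1/(1 - x)), which simplifies back to x + 1/(1 - x) + (x - 1)/x; check: E(3) = 19/6, E(-1/2) = 19/6.   [invariant]
(D) 1 - x  ->  1 - (1/(1 - x)) = x/(x - 1); check: E(3) = -2 but E(-1/2) = 3/2.   [not invariant]

Only (C) is unchanged. Indeed f(f(x)) = 1/(1 - 1/(1-x)) = (1-x)/(-x) = (x-1)/x, so E(x) = x + f(x) + f(f(x)) is the sum over the whole 3-cycle; applying f just permutes the three terms cyclically (x -> f(x) -> f(f(x)) -> x), leaving the sum unchanged.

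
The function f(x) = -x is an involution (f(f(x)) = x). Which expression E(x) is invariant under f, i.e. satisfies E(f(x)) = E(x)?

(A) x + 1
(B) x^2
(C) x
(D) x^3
B

Replace x by f(x) = -x in each option and simplify. As a quick numerical cross-check, also compare E(3) with E(f(3)) = E(-3).

(A) x + 1  ->  (-x) + 1 = 1 - x; check: E(3) = 4 but E(-3) = -2.   [not invariant]
(B) x^2  ->  (-x)^2, which simplifies back to x^2; check: E(3) = 9, E(-3) = 9.   [invariant]
(C) x  ->  (-x) = -x; check: E(3) = 3 but E(-3) = -3.   [not invariant]
(D) x^3  ->  (-x)^3 = -x^3; check: E(3) = 27 but E(-3) = -27.   [not invariant]

Only (B) is unchanged. E is symmetric under swapping x with f(x) = -x, which is exactly what an involution does.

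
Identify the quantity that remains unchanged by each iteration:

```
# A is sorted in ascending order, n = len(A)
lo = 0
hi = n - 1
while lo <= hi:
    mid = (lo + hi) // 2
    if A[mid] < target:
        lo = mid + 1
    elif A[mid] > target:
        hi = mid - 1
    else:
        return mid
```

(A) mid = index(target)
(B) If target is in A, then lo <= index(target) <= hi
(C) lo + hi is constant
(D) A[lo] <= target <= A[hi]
B

A loop invariant must hold before the first iteration and be re-established by every execution of the body.

(B) If target is in A, then lo <= index(target) <= hi: Before the loop [lo, hi] = [0, n-1] covers every index. When A[mid] < target, sortedness puts target strictly to the right of mid, so setting lo = mid + 1 keeps index(target) in [lo, hi]; symmetrically for hi = mid - 1. Hence 'if target is in A then lo <= index(target) <= hi' holds after every iteration, and when lo > hi it proves target is absent.

The other options fail:
(A) mid = index(target): mid is just the current probe; it equals index(target) only on the iteration that returns.
(C) lo + hi is constant: each iteration moves exactly one of lo, hi, so lo + hi changes (e.g. 0 + (n-1) becomes (mid+1) + (n-1)).
(D) A[lo] <= target <= A[hi]: fails when target is not in A (e.g. target < A[0] already violates it before the loop), so it is not maintained in general.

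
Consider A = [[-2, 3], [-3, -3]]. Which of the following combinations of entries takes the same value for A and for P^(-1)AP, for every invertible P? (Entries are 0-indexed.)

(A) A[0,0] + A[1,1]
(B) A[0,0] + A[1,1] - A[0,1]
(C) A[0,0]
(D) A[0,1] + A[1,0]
A

A[0,0] + A[1,1] is the trace of A. By the cyclic property of the trace, tr(P^(-1)AP) = tr(APP^(-1)) = tr(A), so it is the same for every matrix similar to A.

The other combinations are not similarity invariants. For example, take P = [[1, 1], [1, 2]] (det P = 1), so P^(-1) = [[2, -1], [-1, 1]] and
B = P^(-1)AP = [[8, 17], [-7, -13]].
Evaluating each option on A and on B:
(A) A[0,0] + A[1,1]: -5 for A, -5 for B -> unchanged
(B) A[0,0] + A[1,1] - A[0,1]: -8 for A, -22 for B -> changes
(C) A[0,0]: -2 for A, 8 for B -> changes
(D) A[0,1] + A[1,0]: 0 for A, 10 for B -> changes

Only (A) A[0,0] + A[1,1] = -5 survives (and it does so for every P, not just this one), so it is the invariant.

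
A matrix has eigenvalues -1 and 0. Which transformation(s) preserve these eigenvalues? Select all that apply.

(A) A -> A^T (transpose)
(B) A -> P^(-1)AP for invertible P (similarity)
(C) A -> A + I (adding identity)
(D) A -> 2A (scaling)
A and B

Eigenvalues are preserved by:
1. Similarity transformations: A -> P^(-1)AP (same characteristic polynomial)
2. Transpose: A^T has the same eigenvalues as A

Eigenvalues are NOT preserved by:
- Adding identity: eigenvalues become -1+1, 0+1
- Scaling: eigenvalues become -2, 0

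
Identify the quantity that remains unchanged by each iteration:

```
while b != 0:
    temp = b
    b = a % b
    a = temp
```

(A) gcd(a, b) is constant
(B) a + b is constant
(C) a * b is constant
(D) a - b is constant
A

A loop invariant must hold before the first iteration and be re-established by every execution of the body.

(A) gcd(a, b) is constant: One iteration replaces (a, b) by (b, a mod b). Since a mod b = a - q*b for an integer q, any common divisor of a and b divides b and a mod b, and conversely; hence gcd(b, a mod b) = gcd(a, b). For instance (31, 9) -> (9, 4) keeps gcd = 1. At exit b = 0 and a = gcd of the original inputs.

The other options fail:
(B) a + b is constant: e.g. (a, b) = (31, 9) -> (9, 4): the sum goes from 40 to 13.
(C) a * b is constant: e.g. (a, b) = (31, 9) -> (9, 4): the product goes from 279 to 36.
(D) a - b is constant: e.g. (a, b) = (31, 9) -> (9, 4): the difference goes from 22 to 5.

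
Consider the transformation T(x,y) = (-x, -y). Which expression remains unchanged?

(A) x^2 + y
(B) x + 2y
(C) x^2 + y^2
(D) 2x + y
C

An expression E(x,y) is invariant under T if E(T(x,y)) = E(x,y). Here T(x,y) = (-x, -y).
Substitute the transformed coordinates into each option and compare with the original:
(A) x^2 + y  ->  (-x)^2 + (-y) = x^2 - y   [differs from x^2 + y: not invariant]
(B) x + 2y  ->  (-x) + 2(-y) = -x - 2y   [differs from x + 2y: not invariant]
(C) x^2 + y^2  ->  (-x)^2 + (-y)^2 = x^2 + y^2   [equals x^2 + y^2: invariant]
(D) 2x + y  ->  2(-x) + (-y) = -2x - y   [differs from 2x + y: not invariant]

Only option (C), x^2 + y^2, is unchanged by the transformation.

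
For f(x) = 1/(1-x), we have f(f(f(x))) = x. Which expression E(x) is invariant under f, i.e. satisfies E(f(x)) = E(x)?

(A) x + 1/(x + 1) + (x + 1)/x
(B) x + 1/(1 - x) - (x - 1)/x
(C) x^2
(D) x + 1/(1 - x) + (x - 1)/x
D

Replace x by f(x) = 1/(1 - x) in each option and simplify. As a quick numerical cross-check, also compare E(4) with E(f(4)) = E(-1/3).

(A) x + 1/(x + 1) + (x + 1)/x  ->  (1/(1 - x)) + 1/((1/(1 - x)) + 1) + ((1/(1 - x)) + 1)/(1/(1 - x)) = (-x^3 + 6x^2 - 11x + 7)/(x^2 - 3x + 2); check: E(4) = 109/20 but E(-1/3) = -5/6.   [not invariant]
(B) x + 1/(1 - x) - (x - 1)/x  ->  (1/(1 - x)) + 1/(1 - (1/(1 - x))) - ((1/(1 - x)) - 1)/(1/(1 - x)) = (x^2(1 - x) - x + (x - 1)^2)/(x(x - 1)); check: E(4) = 35/12 but E(-1/3) = -43/12.   [not invariant]
(C) x^2  ->  (1/(1 - x))^2 = (x - 1)^(-2); check: E(4) = 16 but E(-1/3) = 1/9.   [not invariant]
(D) x + 1/(1 - x) + (x - 1)/x  ->  (1/(1 - x)) + 1/(1 - (1/(1 - x))) + ((1/(1 - x)) - 1)/(1/(1 - x)), which simplifies back to x + 1/(1 - x) + (x - 1)/x; check: E(4) = 53/12, E(-1/3) = 53/12.   [invariant]

Only (D) is unchanged. Indeed f(f(x)) = 1/(1 - 1/(1-x)) = (1-x)/(-x) = (x-1)/x, so E(x) = x + f(x) + f(f(x)) is the sum over the whole 3-cycle; applying f just permutes the three terms cyclically (x -> f(x) -> f(f(x)) -> x), leaving the sum unchanged.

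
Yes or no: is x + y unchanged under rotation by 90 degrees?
No

Applying rotation by 90 degrees: x' = x*cos(90 degrees) - y*sin(90 degrees) = -y, y' = x*sin(90 degrees) + y*cos(90 degrees) = x

Substituting into x + y:
(-y) + (x)
= x - y

This differs from the original expression x + y, so it is NOT invariant.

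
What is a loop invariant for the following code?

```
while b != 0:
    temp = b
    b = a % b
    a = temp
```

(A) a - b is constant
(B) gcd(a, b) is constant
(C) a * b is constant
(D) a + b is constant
B

A loop invariant must hold before the first iteration and be re-established by every execution of the body.

(B) gcd(a, b) is constant: One iteration replaces (a, b) by (b, a mod b). Since a mod b = a - q*b for an integer q, any common divisor of a and b divides b and a mod b, and conversely; hence gcd(b, a mod b) = gcd(a, b). For instance (26, 9) -> (9, 8) keeps gcd = 1. At exit b = 0 and a = gcd of the original inputs.

The other options fail:
(A) a - b is constant: e.g. (a, b) = (26, 9) -> (9, 8): the difference goes from 17 to 1.
(C) a * b is constant: e.g. (a, b) = (26, 9) -> (9, 8): the product goes from 234 to 72.
(D) a + b is constant: e.g. (a, b) = (26, 9) -> (9, 8): the sum goes from 35 to 17.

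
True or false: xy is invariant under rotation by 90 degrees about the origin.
False

Applying rotation by 90 degrees: x' = x*cos(90 degrees) - y*sin(90 degrees) = -y, y' = x*sin(90 degrees) + y*cos(90 degrees) = x

Substituting into xy:
(-y)(x)
= -xy

This differs from the original expression xy, so it is NOT invariant.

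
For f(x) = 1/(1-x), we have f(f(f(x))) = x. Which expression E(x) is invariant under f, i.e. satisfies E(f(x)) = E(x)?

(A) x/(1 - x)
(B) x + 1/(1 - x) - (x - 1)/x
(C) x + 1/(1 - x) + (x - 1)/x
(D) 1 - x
C

Replace x by f(x) = 1/(1 - x) in each option and simplify. As a quick numerical cross-check, also compare E(4) with E(f(4)) = E(-1/3).

(A) x/(1 - x)  ->  (1/(1 - x))/(1 - (1/(1 - x))) = -1/x; check: E(4) = -4/3 but E(-1/3) = -1/4.   [not invariant]
(B) x + 1/(1 - x) - (x - 1)/x  ->  (1/(1 - x)) + 1/(1 - (1/(1 - x))) - ((1/(1 - x)) - 1)/(1/(1 - x)) = (x^2(1 - x) - x + (x - 1)^2)/(x(x - 1)); check: E(4) = 35/12 but E(-1/3) = -43/12.   [not invariant]
(C) x + 1/(1 - x) + (x - 1)/x  ->  (1/(1 - x)) + 1/(1 - (1/(1 - x))) + ((1/(1 - x)) - 1)/(1/(1 - x)), which simplifies back to x + 1/(1 - x) + (x - 1)/x; check: E(4) = 53/12, E(-1/3) = 53/12.   [invariant]
(D) 1 - x  ->  1 - (1/(1 - x)) = x/(x - 1); check: E(4) = -3 but E(-1/3) = 4/3.   [not invariant]

Only (C) is unchanged. Indeed f(f(x)) = 1/(1 - 1/(1-x)) = (1-x)/(-x) = (x-1)/x, so E(x) = x + f(x) + f(f(x)) is the sum over the whole 3-cycle; applying f just permutes the three terms cyclically (x -> f(x) -> f(f(x)) -> x), leaving the sum unchanged.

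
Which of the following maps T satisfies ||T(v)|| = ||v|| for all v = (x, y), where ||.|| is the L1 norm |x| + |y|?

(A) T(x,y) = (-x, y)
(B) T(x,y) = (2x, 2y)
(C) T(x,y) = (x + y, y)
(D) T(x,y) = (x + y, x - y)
A

A transformation preserves a norm if ||T(v)|| = ||v|| for every v; a single vector where the norm changes rules an option out.

(A) T(x,y) = (-x, y): preserves the norm -- it only permutes the coordinates and/or flips signs, which leaves |x| + |y| unchanged.
(B) T(x,y) = (2x, 2y): v = (1, 0) has norm |1| + |0| = 1, but T(v) = (2, 0) has norm 2 -- not preserved.
(C) T(x,y) = (x + y, y): v = (0, 1) has norm |0| + |1| = 1, but T(v) = (1, 1) has norm 2 -- not preserved.
(D) T(x,y) = (x + y, x - y): v = (1, 0) has norm |1| + |0| = 1, but T(v) = (1, 1) has norm 2 -- not preserved.

Therefore the answer is (A).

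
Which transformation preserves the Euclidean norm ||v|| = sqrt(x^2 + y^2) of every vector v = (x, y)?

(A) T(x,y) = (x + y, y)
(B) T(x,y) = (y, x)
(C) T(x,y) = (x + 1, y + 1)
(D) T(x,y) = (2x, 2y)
B

A transformation preserves a norm if ||T(v)|| = ||v|| for every v; a single vector where the norm changes rules an option out.

(A) T(x,y) = (x + y, y): v = (0, 1) has norm sqrt((0)^2 + (1)^2) = 1, but T(v) = (1, 1) has norm sqrt(2) -- not preserved.
(B) T(x,y) = (y, x): preserves the norm -- it is an orthogonal map (a rotation/reflection), and (y)^2 + (x)^2 simplifies to x^2 + y^2.
(C) T(x,y) = (x + 1, y + 1): v = (1, 0) has norm sqrt((1)^2 + (0)^2) = 1, but T(v) = (2, 1) has norm sqrt(5) -- not preserved.
(D) T(x,y) = (2x, 2y): v = (1, 0) has norm sqrt((1)^2 + (0)^2) = 1, but T(v) = (2, 0) has norm 2 -- not preserved.

Therefore the answer is (B).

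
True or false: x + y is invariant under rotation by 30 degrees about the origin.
False

Applying rotation by 30 degrees: x' = x*cos(30 degrees) - y*sin(30 degrees) = sqrt(3)x/2 - y/2, y' = x*sin(30 degrees) + y*cos(30 degrees) = x/2 + sqrt(3)y/2

Substituting into x + y:
(sqrt(3)x/2 - y/2) + (x/2 + sqrt(3)y/2)
= x/2 + sqrt(3)x/2 - y/2 + sqrt(3)y/2

This differs from the original expression x + y, so it is NOT invariant.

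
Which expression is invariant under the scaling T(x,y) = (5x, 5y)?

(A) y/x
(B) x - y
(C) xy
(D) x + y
A

Under the uniform scaling T(x,y) = (5x, 5y):
Substitute the transformed coordinates into each option and compare with the original:
(A) y/x  ->  (5y)/(5x) = y/x   [equals y/x: invariant]
(B) x - y  ->  (5x) - (5y) = 5x - 5y   [differs from x - y: not invariant]
(C) xy  ->  (5x)(5y) = 25xy   [differs from xy: not invariant]
(D) x + y  ->  (5x) + (5y) = 5x + 5y   [differs from x + y: not invariant]

Only option (A), y/x, is unchanged by the transformation.
The common factor 5 cancels in a ratio of coordinates, while sums, products and sums of squares pick up factors of 5 or 25.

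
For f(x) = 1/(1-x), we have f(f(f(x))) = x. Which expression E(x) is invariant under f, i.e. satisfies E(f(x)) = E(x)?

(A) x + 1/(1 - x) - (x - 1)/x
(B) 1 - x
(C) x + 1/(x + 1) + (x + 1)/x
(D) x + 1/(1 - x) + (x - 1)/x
D

Replace x by f(x) = 1/(1 - x) in each option and simplify. As a quick numerical cross-check, also compare E(3) with E(f(3)) = E(-1/2).

(A) x + 1/(1 - x) - (x - 1)/x  ->  (1/(1 - x)) + 1/(1 - (1/(1 - x))) - ((1/(1 - x)) - 1)/(1/(1 - x)) = (x^2(1 - x) - x + (x - 1)^2)/(x(x - 1)); check: E(3) = 11/6 but E(-1/2) = -17/6.   [not invariant]
(B) 1 - x  ->  1 - (1/(1 - x)) = x/(x - 1); check: E(3) = -2 but E(-1/2) = 3/2.   [not invariant]
(C) x + 1/(x + 1) + (x + 1)/x  ->  (1/(1 - x)) + 1/((1/(1 - x)) + 1) + ((1/(1 - x)) + 1)/(1/(1 - x)) = (-x^3 + 6x^2 - 11x + 7)/(x^2 - 3x + 2); check: E(3) = 55/12 but E(-1/2) = 1/2.   [not invariant]
(D) x + 1/(1 - x) + (x - 1)/x  ->  (1/(1 - x)) + 1/(1 - (1/(1 - x))) + ((1/(1 - x)) - 1)/(1/(1 - x)), which simplifies back to x + 1/(1 - x) + (x - 1)/x; check: E(3) = 19/6, E(-1/2) = 19/6.   [invariant]

Only (D) is unchanged. Indeed f(f(x)) = 1/(1 - 1/(1-x)) = (1-x)/(-x) = (x-1)/x, so E(x) = x + f(x) + f(f(x)) is the sum over the whole 3-cycle; applying f just permutes the three terms cyclically (x -> f(x) -> f(f(x)) -> x), leaving the sum unchanged.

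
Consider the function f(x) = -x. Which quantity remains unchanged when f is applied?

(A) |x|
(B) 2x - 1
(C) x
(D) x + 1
A

For f(x) = -x:
Applying f replaces x by -x. Since |-x| = |x|, the absolute value is unchanged by f, whereas x -> -x, 2x - 1 -> -2x - 1 and x + 1 -> -x + 1 all change.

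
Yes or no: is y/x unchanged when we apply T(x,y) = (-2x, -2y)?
Yes

Substitute T(x,y) = (-2x, -2y) into the expression and compare with the original.

Original: y/x
After applying T: (-2y)/(-2x) = y/x

This is identical to the original y/x, so the expression is invariant.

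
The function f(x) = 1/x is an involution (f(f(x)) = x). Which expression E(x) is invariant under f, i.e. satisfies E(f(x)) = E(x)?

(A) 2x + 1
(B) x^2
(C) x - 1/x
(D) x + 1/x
D

Replace x by f(x) = 1/x in each option and simplify. As a quick numerical cross-check, also compare E(5) with E(f(5)) = E(1/5).

(A) 2x + 1  ->  2(1/x) + 1 = (x + 2)/x; check: E(5) = 11 but E(1/5) = 7/5.   [not invariant]
(B) x^2  ->  (1/x)^2 = x^(-2); check: E(5) = 25 but E(1/5) = 1/25.   [not invariant]
(C) x - 1/x  ->  (1/x) - 1/(1/x) = -x + 1/x; check: E(5) = 24/5 but E(1/5) = -24/5.   [not invariant]
(D) x + 1/x  ->  (1/x) + 1/(1/x), which simplifies back to x + 1/x; check: E(5) = 26/5, E(1/5) = 26/5.   [invariant]

Only (D) is unchanged. E is symmetric under swapping x with f(x) = 1/x, which is exactly what an involution does.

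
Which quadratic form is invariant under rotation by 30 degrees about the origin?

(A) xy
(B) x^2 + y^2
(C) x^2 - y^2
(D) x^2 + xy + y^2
B

Rotation by 30 degrees sends (x, y) to (sqrt(3)x/2 - y/2, x/2 + sqrt(3)y/2).
Substitute the transformed coordinates into each option and compare with the original:
(A) xy  ->  (sqrt(3)x/2 - y/2)(x/2 + sqrt(3)y/2) = sqrt(3)x^2/4 + xy/2 - sqrt(3)y^2/4   [differs from xy: not invariant]
(B) x^2 + y^2  ->  (sqrt(3)x/2 - y/2)^2 + (x/2 + sqrt(3)y/2)^2 = x^2 + y^2   [equals x^2 + y^2: invariant]
(C) x^2 - y^2  ->  (sqrt(3)x/2 - y/2)^2 - (x/2 + sqrt(3)y/2)^2 = x^2/2 - sqrt(3)xy - y^2/2   [differs from x^2 - y^2: not invariant]
(D) x^2 + xy + y^2  ->  (sqrt(3)x/2 - y/2)^2 + (sqrt(3)x/2 - y/2)(x/2 + sqrt(3)y/2) + (x/2 + sqrt(3)y/2)^2 = sqrt(3)x^2/4 + x^2 + xy/2 - sqrt(3)y^2/4 + y^2   [differs from x^2 + xy + y^2: not invariant]

Only option (B), x^2 + y^2, is unchanged by the transformation.
x^2 + y^2 is the squared distance from the origin, which rotations preserve.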